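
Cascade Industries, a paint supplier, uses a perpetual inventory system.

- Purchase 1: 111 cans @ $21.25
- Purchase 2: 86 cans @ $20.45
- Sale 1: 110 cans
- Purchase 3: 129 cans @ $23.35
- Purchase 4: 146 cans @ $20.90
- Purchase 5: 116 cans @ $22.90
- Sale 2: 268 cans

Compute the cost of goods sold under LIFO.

COGS = $8,116.60

Sale 1 (110) [LIFO — newest first]: 86 @ $20.45 + 24 @ $21.25 = $2,268.70
Sale 2 (268) [LIFO — newest first]: 116 @ $22.90 + 146 @ $20.90 + 6 @ $23.35 = $5,847.90
Total COGS = $2,268.70 + $5,847.90 = $8,116.60
Ending inventory: 87 @ $21.25 + 123 @ $23.35 = $4,720.80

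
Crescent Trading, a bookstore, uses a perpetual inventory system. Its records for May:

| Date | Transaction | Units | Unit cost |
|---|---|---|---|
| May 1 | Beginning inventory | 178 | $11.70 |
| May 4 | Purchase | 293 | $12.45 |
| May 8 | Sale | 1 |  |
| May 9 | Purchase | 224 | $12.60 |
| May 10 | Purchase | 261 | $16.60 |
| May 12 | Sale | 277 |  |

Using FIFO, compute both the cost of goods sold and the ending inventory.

COGS = $3,327.60; ending inventory = $9,557.85

May 8, 1 sold [FIFO — oldest first]: 1 @ $11.70 = $11.70
May 12, 277 sold [FIFO — oldest first]: 177 @ $11.70 + 100 @ $12.45 = $3,315.90
Total COGS = $11.70 + $3,315.90 = $3,327.60
Ending inventory: 193 @ $12.45 + 224 @ $12.60 + 261 @ $16.60 = $9,557.85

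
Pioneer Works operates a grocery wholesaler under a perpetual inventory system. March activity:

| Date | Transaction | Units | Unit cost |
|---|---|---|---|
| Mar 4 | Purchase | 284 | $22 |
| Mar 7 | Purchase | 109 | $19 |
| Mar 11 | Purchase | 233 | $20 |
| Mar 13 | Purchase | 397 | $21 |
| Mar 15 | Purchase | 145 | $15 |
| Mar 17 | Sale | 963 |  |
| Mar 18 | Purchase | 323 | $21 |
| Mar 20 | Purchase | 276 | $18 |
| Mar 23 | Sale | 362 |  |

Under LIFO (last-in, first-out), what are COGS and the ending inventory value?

COGS = $25,755; ending inventory = $9,487

Mar 17, 963 sold [LIFO — newest first]: 145 @ $15 + 397 @ $21 + 233 @ $20 + 109 @ $19 + 79 @ $22 = $18,981
Mar 23, 362 sold [LIFO — newest first]: 276 @ $18 + 86 @ $21 = $6,774
Total COGS = $18,981 + $6,774 = $25,755
Ending inventory: 205 @ $22 + 237 @ $21 = $9,487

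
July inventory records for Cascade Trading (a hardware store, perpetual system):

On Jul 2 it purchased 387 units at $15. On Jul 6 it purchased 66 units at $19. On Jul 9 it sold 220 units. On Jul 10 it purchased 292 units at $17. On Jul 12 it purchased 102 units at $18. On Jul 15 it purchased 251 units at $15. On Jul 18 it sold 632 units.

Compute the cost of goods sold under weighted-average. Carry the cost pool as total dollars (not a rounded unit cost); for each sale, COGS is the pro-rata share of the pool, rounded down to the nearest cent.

After Jul 2: 387 on hand, pool $5,805.00 (≈ $15.0000 each)
After Jul 6: 453 on hand, pool $7,059.00 (≈ $15.5828 each)
Jul 9, sell 220: 220/453 × $7,059.00 → $3,428.21
After Jul 10: 525 on hand, pool $8,594.79 (≈ $16.3710 each)
After Jul 12: 627 on hand, pool $10,430.79 (≈ $16.6360 each)
After Jul 15: 878 on hand, pool $14,195.79 (≈ $16.1683 each)
Jul 18, sell 632: 632/878 × $14,195.79 → $10,218.38
Total COGS = $3,428.21 + $10,218.38 = $13,646.59
Ending inventory (cost pool remaining) = $3,977.41

COGS = $13,646.59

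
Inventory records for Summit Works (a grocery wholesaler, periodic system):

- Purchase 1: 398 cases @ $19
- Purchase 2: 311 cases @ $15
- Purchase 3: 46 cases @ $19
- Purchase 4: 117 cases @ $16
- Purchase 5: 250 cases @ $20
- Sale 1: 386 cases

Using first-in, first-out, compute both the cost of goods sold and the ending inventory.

COGS = $7,334; ending inventory = $12,639

Sale 1 (386) [FIFO — oldest first]: 386 @ $19 = $7,334
Ending inventory: 12 @ $19 + 311 @ $15 + 46 @ $19 + 117 @ $16 + 250 @ $20 = $12,639
Check: goods available $19,973 = COGS $7,334 + ending $12,639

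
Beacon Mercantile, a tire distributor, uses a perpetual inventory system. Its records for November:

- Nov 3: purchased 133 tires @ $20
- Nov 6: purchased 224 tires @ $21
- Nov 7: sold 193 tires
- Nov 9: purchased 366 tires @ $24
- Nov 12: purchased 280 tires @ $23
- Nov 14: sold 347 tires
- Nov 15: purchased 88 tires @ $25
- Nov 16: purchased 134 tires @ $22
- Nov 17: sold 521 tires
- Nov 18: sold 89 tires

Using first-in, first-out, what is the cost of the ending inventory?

Ending inventory = $1,650

Nov 7, 193 sold [FIFO — oldest first]: 133 @ $20 + 60 @ $21 = $3,920
Nov 14, 347 sold [FIFO — oldest first]: 164 @ $21 + 183 @ $24 = $7,836
Nov 17, 521 sold [FIFO — oldest first]: 183 @ $24 + 280 @ $23 + 58 @ $25 = $12,282
Nov 18, 89 sold [FIFO — oldest first]: 30 @ $25 + 59 @ $22 = $2,048
Total COGS = $3,920 + $7,836 + $12,282 + $2,048 = $26,086
Ending inventory: 75 @ $22 = $1,650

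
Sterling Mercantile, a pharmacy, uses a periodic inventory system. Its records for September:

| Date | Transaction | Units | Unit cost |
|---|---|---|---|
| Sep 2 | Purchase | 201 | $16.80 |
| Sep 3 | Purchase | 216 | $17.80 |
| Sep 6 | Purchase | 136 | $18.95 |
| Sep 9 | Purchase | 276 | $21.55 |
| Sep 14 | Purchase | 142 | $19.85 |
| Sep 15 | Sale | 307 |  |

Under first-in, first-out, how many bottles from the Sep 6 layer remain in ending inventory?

136

Sep 15, 307 sold [FIFO — oldest first]: 201 @ $16.80 + 106 @ $17.80 = $5,263.60
Ending inventory: 110 @ $17.80 + 136 @ $18.95 + 276 @ $21.55 + 142 @ $19.85 = $13,301.70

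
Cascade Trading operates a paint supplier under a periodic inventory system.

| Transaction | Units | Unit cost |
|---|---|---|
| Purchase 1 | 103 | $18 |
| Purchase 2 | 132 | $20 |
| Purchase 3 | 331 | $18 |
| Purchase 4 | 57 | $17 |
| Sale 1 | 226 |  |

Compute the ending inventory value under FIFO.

Ending inventory = $7,107

Sale 1 (226) [FIFO — oldest first]: 103 @ $18 + 123 @ $20 = $4,314
Ending inventory: 9 @ $20 + 331 @ $18 + 57 @ $17 = $7,107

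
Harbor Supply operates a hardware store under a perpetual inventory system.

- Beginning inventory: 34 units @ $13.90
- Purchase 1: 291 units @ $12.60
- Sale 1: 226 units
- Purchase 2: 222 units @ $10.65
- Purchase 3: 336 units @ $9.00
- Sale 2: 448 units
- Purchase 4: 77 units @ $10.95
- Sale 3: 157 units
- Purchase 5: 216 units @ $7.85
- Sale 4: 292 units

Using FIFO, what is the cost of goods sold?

COGS = $11,650.20

Sale 1 (226) [FIFO — oldest first]: 34 @ $13.90 + 192 @ $12.60 = $2,891.80
Sale 2 (448) [FIFO — oldest first]: 99 @ $12.60 + 222 @ $10.65 + 127 @ $9.00 = $4,754.70
Sale 3 (157) [FIFO — oldest first]: 157 @ $9.00 = $1,413.00
Sale 4 (292) [FIFO — oldest first]: 52 @ $9.00 + 77 @ $10.95 + 163 @ $7.85 = $2,590.70
Total COGS = $2,891.80 + $4,754.70 + $1,413.00 + $2,590.70 = $11,650.20
Ending inventory: 53 @ $7.85 = $416.05
Check: goods available $12,066.25 = COGS $11,650.20 + ending $416.05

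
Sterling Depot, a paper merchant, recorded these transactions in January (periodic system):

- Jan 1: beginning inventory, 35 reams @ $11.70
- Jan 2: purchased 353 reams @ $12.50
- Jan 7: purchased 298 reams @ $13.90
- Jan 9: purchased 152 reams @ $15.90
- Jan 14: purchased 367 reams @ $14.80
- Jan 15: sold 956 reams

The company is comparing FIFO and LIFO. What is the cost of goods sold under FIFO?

COGS = $13,127.40

FIFO COGS: 35 @ $11.70 + 353 @ $12.50 + 298 @ $13.90 + 152 @ $15.90 + 118 @ $14.80 = $13,127.40
LIFO COGS: 367 @ $14.80 + 152 @ $15.90 + 298 @ $13.90 + 139 @ $12.50 = $13,728.10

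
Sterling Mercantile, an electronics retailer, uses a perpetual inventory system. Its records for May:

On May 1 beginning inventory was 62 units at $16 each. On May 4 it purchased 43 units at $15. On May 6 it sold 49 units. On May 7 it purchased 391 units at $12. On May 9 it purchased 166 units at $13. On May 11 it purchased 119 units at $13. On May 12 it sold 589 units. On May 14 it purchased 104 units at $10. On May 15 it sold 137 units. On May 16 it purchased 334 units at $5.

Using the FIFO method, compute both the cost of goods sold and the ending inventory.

May 6, 49 sold [FIFO — oldest first]: 49 @ $16 = $784
May 12, 589 sold [FIFO — oldest first]: 13 @ $16 + 43 @ $15 + 391 @ $12 + 142 @ $13 = $7,391
May 15, 137 sold [FIFO — oldest first]: 24 @ $13 + 113 @ $13 = $1,781
Total COGS = $784 + $7,391 + $1,781 = $9,956
Ending inventory: 6 @ $13 + 104 @ $10 + 334 @ $5 = $2,788

COGS = $9,956; ending inventory = $2,788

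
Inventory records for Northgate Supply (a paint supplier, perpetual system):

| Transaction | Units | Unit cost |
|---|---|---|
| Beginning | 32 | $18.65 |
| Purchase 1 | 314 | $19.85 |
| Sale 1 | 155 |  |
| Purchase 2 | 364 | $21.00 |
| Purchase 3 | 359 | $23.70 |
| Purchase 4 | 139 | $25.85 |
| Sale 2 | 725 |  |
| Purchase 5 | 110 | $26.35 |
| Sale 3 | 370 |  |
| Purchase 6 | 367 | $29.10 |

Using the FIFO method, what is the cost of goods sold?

COGS = $27,681.85

Sale 1 (155) [FIFO — oldest first]: 32 @ $18.65 + 123 @ $19.85 = $3,038.35
Sale 2 (725) [FIFO — oldest first]: 191 @ $19.85 + 364 @ $21.00 + 170 @ $23.70 = $15,464.35
Sale 3 (370) [FIFO — oldest first]: 189 @ $23.70 + 139 @ $25.85 + 42 @ $26.35 = $9,179.15
Total COGS = $3,038.35 + $15,464.35 + $9,179.15 = $27,681.85
Ending inventory: 68 @ $26.35 + 367 @ $29.10 = $12,471.50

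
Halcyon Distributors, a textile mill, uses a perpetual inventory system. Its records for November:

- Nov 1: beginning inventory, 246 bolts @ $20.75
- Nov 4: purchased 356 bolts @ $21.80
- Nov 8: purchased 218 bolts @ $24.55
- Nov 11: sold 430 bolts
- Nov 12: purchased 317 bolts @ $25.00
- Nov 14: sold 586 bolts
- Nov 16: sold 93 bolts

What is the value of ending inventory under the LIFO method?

Ending inventory = $581.00

Nov 11, 430 sold [LIFO — newest first]: 218 @ $24.55 + 212 @ $21.80 = $9,973.50
Nov 14, 586 sold [LIFO — newest first]: 317 @ $25.00 + 144 @ $21.80 + 125 @ $20.75 = $13,657.95
Nov 16, 93 sold [LIFO — newest first]: 93 @ $20.75 = $1,929.75
Total COGS = $9,973.50 + $13,657.95 + $1,929.75 = $25,561.20
Ending inventory: 28 @ $20.75 = $581.00
Check: goods available $26,142.20 = COGS $25,561.20 + ending $581.00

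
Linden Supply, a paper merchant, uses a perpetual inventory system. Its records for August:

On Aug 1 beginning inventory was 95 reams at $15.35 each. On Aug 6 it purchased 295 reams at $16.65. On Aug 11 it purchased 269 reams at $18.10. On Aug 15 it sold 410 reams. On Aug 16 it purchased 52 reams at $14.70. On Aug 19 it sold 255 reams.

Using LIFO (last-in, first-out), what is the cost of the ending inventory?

Ending inventory = $706.10

Aug 15, 410 sold [LIFO — newest first]: 269 @ $18.10 + 141 @ $16.65 = $7,216.55
Aug 19, 255 sold [LIFO — newest first]: 52 @ $14.70 + 154 @ $16.65 + 49 @ $15.35 = $4,080.65
Total COGS = $7,216.55 + $4,080.65 = $11,297.20
Ending inventory: 46 @ $15.35 = $706.10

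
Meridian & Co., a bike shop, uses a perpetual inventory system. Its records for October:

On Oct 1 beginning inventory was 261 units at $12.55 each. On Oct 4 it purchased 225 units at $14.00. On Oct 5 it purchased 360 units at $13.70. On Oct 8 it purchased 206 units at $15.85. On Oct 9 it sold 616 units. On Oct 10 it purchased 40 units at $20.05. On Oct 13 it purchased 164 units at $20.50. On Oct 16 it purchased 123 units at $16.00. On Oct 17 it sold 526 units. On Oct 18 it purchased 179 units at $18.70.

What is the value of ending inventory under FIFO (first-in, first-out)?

Oct 9, 616 sold [FIFO — oldest first]: 261 @ $12.55 + 225 @ $14.00 + 130 @ $13.70 = $8,206.55
Oct 17, 526 sold [FIFO — oldest first]: 230 @ $13.70 + 206 @ $15.85 + 40 @ $20.05 + 50 @ $20.50 = $8,243.10
Total COGS = $8,206.55 + $8,243.10 = $16,449.65
Ending inventory: 114 @ $20.50 + 123 @ $16.00 + 179 @ $18.70 = $7,652.30
Check: goods available $24,101.95 = COGS $16,449.65 + ending $7,652.30

Ending inventory = $7,652.30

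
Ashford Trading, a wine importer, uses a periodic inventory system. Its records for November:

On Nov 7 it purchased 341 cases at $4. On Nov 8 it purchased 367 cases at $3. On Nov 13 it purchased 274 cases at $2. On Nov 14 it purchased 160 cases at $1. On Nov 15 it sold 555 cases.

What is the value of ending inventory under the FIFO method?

Ending inventory = $1,167

Nov 15, 555 sold [FIFO — oldest first]: 341 @ $4 + 214 @ $3 = $2,006
Ending inventory: 153 @ $3 + 274 @ $2 + 160 @ $1 = $1,167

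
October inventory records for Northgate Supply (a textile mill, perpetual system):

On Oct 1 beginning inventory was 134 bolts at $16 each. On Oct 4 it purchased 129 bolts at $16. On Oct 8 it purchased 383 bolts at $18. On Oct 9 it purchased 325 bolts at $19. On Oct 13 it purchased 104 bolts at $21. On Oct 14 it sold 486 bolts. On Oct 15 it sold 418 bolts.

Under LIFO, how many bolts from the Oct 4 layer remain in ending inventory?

37

Oct 14, 486 sold [LIFO — newest first]: 104 @ $21 + 325 @ $19 + 57 @ $18 = $9,385
Oct 15, 418 sold [LIFO — newest first]: 326 @ $18 + 92 @ $16 = $7,340
Total COGS = $9,385 + $7,340 = $16,725
Ending inventory: 134 @ $16 + 37 @ $16 = $2,736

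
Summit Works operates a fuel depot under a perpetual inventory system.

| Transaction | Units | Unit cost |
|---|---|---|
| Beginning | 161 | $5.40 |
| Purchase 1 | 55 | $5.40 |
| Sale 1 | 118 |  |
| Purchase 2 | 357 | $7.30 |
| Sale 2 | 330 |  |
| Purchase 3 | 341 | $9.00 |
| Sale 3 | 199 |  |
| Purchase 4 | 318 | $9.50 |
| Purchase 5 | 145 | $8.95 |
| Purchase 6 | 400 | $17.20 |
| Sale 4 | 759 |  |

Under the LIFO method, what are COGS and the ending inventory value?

Sale 1 (118) [LIFO — newest first]: 55 @ $5.40 + 63 @ $5.40 = $637.20
Sale 2 (330) [LIFO — newest first]: 330 @ $7.30 = $2,409.00
Sale 3 (199) [LIFO — newest first]: 199 @ $9.00 = $1,791.00
Sale 4 (759) [LIFO — newest first]: 400 @ $17.20 + 145 @ $8.95 + 214 @ $9.50 = $10,210.75
Total COGS = $637.20 + $2,409.00 + $1,791.00 + $10,210.75 = $15,047.95
Ending inventory: 98 @ $5.40 + 27 @ $7.30 + 142 @ $9.00 + 104 @ $9.50 = $2,992.30

COGS = $15,047.95; ending inventory = $2,992.30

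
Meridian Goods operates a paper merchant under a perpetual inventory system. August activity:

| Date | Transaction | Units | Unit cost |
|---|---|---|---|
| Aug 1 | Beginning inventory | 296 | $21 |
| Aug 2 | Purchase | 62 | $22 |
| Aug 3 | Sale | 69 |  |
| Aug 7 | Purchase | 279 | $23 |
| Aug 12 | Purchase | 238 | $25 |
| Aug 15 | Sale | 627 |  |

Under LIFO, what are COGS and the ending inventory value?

Aug 3, 69 sold [LIFO — newest first]: 62 @ $22 + 7 @ $21 = $1,511
Aug 15, 627 sold [LIFO — newest first]: 238 @ $25 + 279 @ $23 + 110 @ $21 = $14,677
Total COGS = $1,511 + $14,677 = $16,188
Ending inventory: 179 @ $21 = $3,759

COGS = $16,188; ending inventory = $3,759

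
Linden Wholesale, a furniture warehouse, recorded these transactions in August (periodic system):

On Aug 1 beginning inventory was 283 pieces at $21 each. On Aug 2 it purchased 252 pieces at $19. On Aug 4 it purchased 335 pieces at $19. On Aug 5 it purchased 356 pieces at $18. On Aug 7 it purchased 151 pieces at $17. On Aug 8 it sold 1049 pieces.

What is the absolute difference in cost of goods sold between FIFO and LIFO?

FIFO COGS: 283 @ $21 + 252 @ $19 + 335 @ $19 + 179 @ $18 = $20,318
LIFO COGS: 151 @ $17 + 356 @ $18 + 335 @ $19 + 207 @ $19 = $19,273
Difference = |$20,318 − $19,273| = $1,045

$1,045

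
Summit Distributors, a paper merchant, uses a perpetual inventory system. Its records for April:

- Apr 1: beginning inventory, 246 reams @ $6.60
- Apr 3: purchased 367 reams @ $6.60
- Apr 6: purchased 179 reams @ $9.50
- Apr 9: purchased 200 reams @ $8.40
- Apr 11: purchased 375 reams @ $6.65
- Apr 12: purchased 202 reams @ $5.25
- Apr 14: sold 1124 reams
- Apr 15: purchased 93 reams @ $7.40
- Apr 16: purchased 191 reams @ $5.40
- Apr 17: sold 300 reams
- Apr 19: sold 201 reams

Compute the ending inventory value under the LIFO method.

Apr 14, 1124 sold [LIFO — newest first]: 202 @ $5.25 + 375 @ $6.65 + 200 @ $8.40 + 179 @ $9.50 + 168 @ $6.60 = $8,043.55
Apr 17, 300 sold [LIFO — newest first]: 191 @ $5.40 + 93 @ $7.40 + 16 @ $6.60 = $1,825.20
Apr 19, 201 sold [LIFO — newest first]: 183 @ $6.60 + 18 @ $6.60 = $1,326.60
Total COGS = $8,043.55 + $1,825.20 + $1,326.60 = $11,195.35
Ending inventory: 228 @ $6.60 = $1,504.80

Ending inventory = $1,504.80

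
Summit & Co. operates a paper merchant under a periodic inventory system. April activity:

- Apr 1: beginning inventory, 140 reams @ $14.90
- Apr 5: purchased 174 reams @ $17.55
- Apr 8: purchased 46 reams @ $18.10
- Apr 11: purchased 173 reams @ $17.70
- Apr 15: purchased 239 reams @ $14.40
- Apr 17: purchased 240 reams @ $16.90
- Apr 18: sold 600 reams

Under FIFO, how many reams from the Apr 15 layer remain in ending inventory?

172

Apr 18, 600 sold [FIFO — oldest first]: 140 @ $14.90 + 174 @ $17.55 + 46 @ $18.10 + 173 @ $17.70 + 67 @ $14.40 = $9,999.20
Ending inventory: 172 @ $14.40 + 240 @ $16.90 = $6,532.80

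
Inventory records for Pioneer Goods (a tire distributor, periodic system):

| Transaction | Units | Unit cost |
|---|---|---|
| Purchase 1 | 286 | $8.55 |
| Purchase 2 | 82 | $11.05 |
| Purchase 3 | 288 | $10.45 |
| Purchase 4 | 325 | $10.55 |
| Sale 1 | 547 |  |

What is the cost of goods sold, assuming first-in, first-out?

Sale 1 (547) [FIFO — oldest first]: 286 @ $8.55 + 82 @ $11.05 + 179 @ $10.45 = $5,221.95
Ending inventory: 109 @ $10.45 + 325 @ $10.55 = $4,567.80
Check: goods available $9,789.75 = COGS $5,221.95 + ending $4,567.80

COGS = $5,221.95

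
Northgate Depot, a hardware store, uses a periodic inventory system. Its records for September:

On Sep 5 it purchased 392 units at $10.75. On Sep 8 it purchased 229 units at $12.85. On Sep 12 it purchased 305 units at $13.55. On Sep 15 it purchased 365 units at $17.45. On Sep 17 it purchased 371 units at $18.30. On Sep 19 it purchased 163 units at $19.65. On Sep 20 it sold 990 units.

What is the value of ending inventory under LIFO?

Sep 20, 990 sold [LIFO — newest first]: 163 @ $19.65 + 371 @ $18.30 + 365 @ $17.45 + 91 @ $13.55 = $17,594.55
Ending inventory: 392 @ $10.75 + 229 @ $12.85 + 214 @ $13.55 = $10,056.35

Ending inventory = $10,056.35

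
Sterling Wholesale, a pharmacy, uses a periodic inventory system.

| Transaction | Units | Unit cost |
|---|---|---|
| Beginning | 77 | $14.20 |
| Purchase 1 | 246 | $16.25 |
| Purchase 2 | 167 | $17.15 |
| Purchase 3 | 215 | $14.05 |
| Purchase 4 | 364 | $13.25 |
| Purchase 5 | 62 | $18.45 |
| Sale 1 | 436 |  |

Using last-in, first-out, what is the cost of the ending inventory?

Sale 1 (436) [LIFO — newest first]: 62 @ $18.45 + 364 @ $13.25 + 10 @ $14.05 = $6,107.40
Ending inventory: 77 @ $14.20 + 246 @ $16.25 + 167 @ $17.15 + 205 @ $14.05 = $10,835.20

Ending inventory = $10,835.20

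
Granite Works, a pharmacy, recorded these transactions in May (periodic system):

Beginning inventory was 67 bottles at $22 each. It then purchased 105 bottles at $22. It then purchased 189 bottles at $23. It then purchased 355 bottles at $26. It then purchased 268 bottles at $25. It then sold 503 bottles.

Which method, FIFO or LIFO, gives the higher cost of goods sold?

LIFO

FIFO COGS: 67 @ $22 + 105 @ $22 + 189 @ $23 + 142 @ $26 = $11,823
LIFO COGS: 268 @ $25 + 235 @ $26 = $12,810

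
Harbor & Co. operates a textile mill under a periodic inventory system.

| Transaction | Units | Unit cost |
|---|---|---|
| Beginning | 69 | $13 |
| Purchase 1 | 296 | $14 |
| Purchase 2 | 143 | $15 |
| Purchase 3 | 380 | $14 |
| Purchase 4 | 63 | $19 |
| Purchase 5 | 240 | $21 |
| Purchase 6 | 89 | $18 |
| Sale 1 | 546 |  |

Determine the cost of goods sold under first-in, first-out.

Sale 1 (546) [FIFO — oldest first]: 69 @ $13 + 296 @ $14 + 143 @ $15 + 38 @ $14 = $7,718
Ending inventory: 342 @ $14 + 63 @ $19 + 240 @ $21 + 89 @ $18 = $12,627
Check: goods available $20,345 = COGS $7,718 + ending $12,627

COGS = $7,718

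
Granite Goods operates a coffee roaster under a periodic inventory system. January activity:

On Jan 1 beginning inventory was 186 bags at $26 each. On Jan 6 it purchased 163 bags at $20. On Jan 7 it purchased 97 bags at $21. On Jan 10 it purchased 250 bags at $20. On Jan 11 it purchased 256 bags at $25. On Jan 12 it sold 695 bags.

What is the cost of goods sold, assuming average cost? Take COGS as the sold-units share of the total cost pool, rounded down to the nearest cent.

COGS = $15,719.99

Jan 12, sell 695: 695/952 × $21,533.00 → $15,719.99
Ending inventory (cost pool remaining) = $5,813.01
Check: goods available $21,533.00 = COGS $15,719.99 + ending $5,813.01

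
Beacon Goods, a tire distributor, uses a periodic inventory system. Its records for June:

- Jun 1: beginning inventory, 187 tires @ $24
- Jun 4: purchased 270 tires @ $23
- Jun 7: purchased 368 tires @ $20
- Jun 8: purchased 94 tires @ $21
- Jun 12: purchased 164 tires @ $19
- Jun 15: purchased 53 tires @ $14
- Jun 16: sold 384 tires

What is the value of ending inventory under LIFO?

Jun 16, 384 sold [LIFO — newest first]: 53 @ $14 + 164 @ $19 + 94 @ $21 + 73 @ $20 = $7,292
Ending inventory: 187 @ $24 + 270 @ $23 + 295 @ $20 = $16,598
Check: goods available $23,890 = COGS $7,292 + ending $16,598

Ending inventory = $16,598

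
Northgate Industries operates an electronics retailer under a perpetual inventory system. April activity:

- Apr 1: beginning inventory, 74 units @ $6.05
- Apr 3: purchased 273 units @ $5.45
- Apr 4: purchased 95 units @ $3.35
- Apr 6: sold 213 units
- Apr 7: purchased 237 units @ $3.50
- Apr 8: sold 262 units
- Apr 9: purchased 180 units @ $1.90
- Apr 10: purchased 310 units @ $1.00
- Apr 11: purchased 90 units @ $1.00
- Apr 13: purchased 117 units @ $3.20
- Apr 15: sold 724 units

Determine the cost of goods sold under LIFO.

COGS = $3,190.65

Apr 6, 213 sold [LIFO — newest first]: 95 @ $3.35 + 118 @ $5.45 = $961.35
Apr 8, 262 sold [LIFO — newest first]: 237 @ $3.50 + 25 @ $5.45 = $965.75
Apr 15, 724 sold [LIFO — newest first]: 117 @ $3.20 + 90 @ $1.00 + 310 @ $1.00 + 180 @ $1.90 + 27 @ $5.45 = $1,263.55
Total COGS = $961.35 + $965.75 + $1,263.55 = $3,190.65
Ending inventory: 74 @ $6.05 + 103 @ $5.45 = $1,009.05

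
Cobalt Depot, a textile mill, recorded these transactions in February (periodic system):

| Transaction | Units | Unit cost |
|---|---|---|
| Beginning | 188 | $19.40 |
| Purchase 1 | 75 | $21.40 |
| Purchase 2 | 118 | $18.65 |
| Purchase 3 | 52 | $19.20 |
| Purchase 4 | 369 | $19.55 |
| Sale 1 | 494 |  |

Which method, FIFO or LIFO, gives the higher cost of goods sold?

FIFO COGS: 188 @ $19.40 + 75 @ $21.40 + 118 @ $18.65 + 52 @ $19.20 + 61 @ $19.55 = $9,643.85
LIFO COGS: 369 @ $19.55 + 52 @ $19.20 + 73 @ $18.65 = $9,573.80

FIFO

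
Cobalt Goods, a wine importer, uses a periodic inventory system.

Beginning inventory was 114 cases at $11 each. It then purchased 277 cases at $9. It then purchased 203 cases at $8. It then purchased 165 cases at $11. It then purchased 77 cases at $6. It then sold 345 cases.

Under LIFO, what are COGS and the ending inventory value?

COGS = $3,101; ending inventory = $4,547

Sale 1 (345) [LIFO — newest first]: 77 @ $6 + 165 @ $11 + 103 @ $8 = $3,101
Ending inventory: 114 @ $11 + 277 @ $9 + 100 @ $8 = $4,547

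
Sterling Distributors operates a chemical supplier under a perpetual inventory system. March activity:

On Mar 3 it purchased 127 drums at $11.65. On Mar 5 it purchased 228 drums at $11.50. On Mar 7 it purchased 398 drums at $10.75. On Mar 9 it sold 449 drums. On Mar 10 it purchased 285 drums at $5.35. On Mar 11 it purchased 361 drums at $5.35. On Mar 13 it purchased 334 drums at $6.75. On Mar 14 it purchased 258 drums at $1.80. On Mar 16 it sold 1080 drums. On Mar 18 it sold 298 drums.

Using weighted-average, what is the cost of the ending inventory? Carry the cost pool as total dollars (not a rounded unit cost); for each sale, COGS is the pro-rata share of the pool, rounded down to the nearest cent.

Ending inventory = $1,016.57

After Mar 3: 127 on hand, pool $1,479.55 (≈ $11.6500 each)
After Mar 5: 355 on hand, pool $4,101.55 (≈ $11.5537 each)
After Mar 7: 753 on hand, pool $8,380.05 (≈ $11.1289 each)
Mar 9, sell 449: 449/753 × $8,380.05 → $4,996.86
After Mar 10: 589 on hand, pool $4,907.94 (≈ $8.3327 each)
After Mar 11: 950 on hand, pool $6,839.29 (≈ $7.1993 each)
After Mar 13: 1284 on hand, pool $9,093.79 (≈ $7.0824 each)
After Mar 14: 1542 on hand, pool $9,558.19 (≈ $6.1986 each)
Mar 16, sell 1080: 1080/1542 × $9,558.19 → $6,694.45
Mar 18, sell 298: 298/462 × $2,863.74 → $1,847.17
Total COGS = $4,996.86 + $6,694.45 + $1,847.17 = $13,538.48
Ending inventory (cost pool remaining) = $1,016.57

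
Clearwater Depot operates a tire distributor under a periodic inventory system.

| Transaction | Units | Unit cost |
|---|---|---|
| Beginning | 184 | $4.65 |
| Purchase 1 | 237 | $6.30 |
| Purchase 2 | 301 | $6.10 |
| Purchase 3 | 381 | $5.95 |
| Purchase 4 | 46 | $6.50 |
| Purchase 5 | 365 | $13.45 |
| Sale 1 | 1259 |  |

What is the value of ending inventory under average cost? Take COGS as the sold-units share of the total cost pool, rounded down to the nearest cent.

Ending inventory = $1,963.88

Sale 1, sell 1259: 1259/1514 × $11,660.00 → $9,696.12
Ending inventory (cost pool remaining) = $1,963.88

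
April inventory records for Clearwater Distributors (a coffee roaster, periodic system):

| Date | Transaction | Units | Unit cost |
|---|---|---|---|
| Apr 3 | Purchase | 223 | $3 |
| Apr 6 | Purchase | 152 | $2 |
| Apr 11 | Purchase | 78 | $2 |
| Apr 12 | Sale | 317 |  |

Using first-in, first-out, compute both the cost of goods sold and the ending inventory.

Apr 12, 317 sold [FIFO — oldest first]: 223 @ $3 + 94 @ $2 = $857
Ending inventory: 58 @ $2 + 78 @ $2 = $272
Check: goods available $1,129 = COGS $857 + ending $272

COGS = $857; ending inventory = $272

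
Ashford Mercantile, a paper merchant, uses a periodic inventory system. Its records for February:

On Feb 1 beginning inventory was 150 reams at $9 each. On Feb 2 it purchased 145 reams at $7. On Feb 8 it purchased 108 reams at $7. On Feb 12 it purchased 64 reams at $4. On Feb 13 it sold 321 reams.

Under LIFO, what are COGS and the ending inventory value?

Feb 13, 321 sold [LIFO — newest first]: 64 @ $4 + 108 @ $7 + 145 @ $7 + 4 @ $9 = $2,063
Ending inventory: 146 @ $9 = $1,314
Check: goods available $3,377 = COGS $2,063 + ending $1,314

COGS = $2,063; ending inventory = $1,314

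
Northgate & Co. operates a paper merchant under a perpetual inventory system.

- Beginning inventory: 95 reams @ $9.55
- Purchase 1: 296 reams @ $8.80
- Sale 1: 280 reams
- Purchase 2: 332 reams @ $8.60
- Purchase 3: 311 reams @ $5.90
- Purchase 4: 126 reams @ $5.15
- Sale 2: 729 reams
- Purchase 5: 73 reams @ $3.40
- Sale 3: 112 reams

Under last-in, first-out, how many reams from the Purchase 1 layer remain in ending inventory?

Sale 1 (280) [LIFO — newest first]: 280 @ $8.80 = $2,464.00
Sale 2 (729) [LIFO — newest first]: 126 @ $5.15 + 311 @ $5.90 + 292 @ $8.60 = $4,995.00
Sale 3 (112) [LIFO — newest first]: 73 @ $3.40 + 39 @ $8.60 = $583.60
Total COGS = $2,464.00 + $4,995.00 + $583.60 = $8,042.60
Ending inventory: 95 @ $9.55 + 16 @ $8.80 + 1 @ $8.60 = $1,056.65
Check: goods available $9,099.25 = COGS $8,042.60 + ending $1,056.65

16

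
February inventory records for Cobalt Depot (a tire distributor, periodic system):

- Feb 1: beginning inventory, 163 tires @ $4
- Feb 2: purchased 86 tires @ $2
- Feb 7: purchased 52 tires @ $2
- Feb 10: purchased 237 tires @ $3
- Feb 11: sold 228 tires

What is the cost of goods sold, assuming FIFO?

COGS = $782

Feb 11, 228 sold [FIFO — oldest first]: 163 @ $4 + 65 @ $2 = $782
Ending inventory: 21 @ $2 + 52 @ $2 + 237 @ $3 = $857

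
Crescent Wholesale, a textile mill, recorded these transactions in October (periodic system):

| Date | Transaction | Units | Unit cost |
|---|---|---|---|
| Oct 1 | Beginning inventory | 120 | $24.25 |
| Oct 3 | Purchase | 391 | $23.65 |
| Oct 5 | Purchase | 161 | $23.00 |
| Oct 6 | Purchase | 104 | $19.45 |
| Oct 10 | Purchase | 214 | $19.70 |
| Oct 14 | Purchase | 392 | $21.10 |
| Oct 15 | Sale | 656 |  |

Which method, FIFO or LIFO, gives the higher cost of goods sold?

FIFO

FIFO COGS: 120 @ $24.25 + 391 @ $23.65 + 145 @ $23.00 = $15,492.15
LIFO COGS: 392 @ $21.10 + 214 @ $19.70 + 50 @ $19.45 = $13,459.50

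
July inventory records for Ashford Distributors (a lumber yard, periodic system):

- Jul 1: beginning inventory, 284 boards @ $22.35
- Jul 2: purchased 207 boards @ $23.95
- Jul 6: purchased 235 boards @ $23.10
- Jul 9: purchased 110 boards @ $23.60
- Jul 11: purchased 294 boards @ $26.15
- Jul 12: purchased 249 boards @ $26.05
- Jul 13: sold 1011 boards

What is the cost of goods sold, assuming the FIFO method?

Jul 13, 1011 sold [FIFO — oldest first]: 284 @ $22.35 + 207 @ $23.95 + 235 @ $23.10 + 110 @ $23.60 + 175 @ $26.15 = $23,905.80
Ending inventory: 119 @ $26.15 + 249 @ $26.05 = $9,598.30

COGS = $23,905.80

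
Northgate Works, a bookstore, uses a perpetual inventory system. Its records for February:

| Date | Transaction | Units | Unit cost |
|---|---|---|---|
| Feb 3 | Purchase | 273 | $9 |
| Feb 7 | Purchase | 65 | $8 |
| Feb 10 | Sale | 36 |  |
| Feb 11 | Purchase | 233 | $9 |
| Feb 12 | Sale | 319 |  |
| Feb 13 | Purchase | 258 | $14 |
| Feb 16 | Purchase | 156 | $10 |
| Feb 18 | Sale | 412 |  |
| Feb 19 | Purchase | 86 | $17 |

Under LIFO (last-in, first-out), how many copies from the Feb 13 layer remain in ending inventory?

2

Feb 10, 36 sold [LIFO — newest first]: 36 @ $8 = $288
Feb 12, 319 sold [LIFO — newest first]: 233 @ $9 + 29 @ $8 + 57 @ $9 = $2,842
Feb 18, 412 sold [LIFO — newest first]: 156 @ $10 + 256 @ $14 = $5,144
Total COGS = $288 + $2,842 + $5,144 = $8,274
Ending inventory: 216 @ $9 + 2 @ $14 + 86 @ $17 = $3,434
Check: goods available $11,708 = COGS $8,274 + ending $3,434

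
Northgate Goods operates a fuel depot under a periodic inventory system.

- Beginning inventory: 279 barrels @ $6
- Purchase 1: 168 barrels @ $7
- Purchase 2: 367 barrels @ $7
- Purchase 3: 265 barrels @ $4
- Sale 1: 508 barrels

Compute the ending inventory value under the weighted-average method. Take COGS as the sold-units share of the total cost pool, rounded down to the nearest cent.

Sale 1, sell 508: 508/1079 × $6,479.00 → $3,050.35
Ending inventory (cost pool remaining) = $3,428.65
Check: goods available $6,479.00 = COGS $3,050.35 + ending $3,428.65

Ending inventory = $3,428.65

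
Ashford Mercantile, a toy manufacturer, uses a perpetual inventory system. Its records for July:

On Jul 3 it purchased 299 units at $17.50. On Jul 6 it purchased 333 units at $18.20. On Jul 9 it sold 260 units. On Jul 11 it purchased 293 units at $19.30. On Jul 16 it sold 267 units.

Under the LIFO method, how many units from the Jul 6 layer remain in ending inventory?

73

Jul 9, 260 sold [LIFO — newest first]: 260 @ $18.20 = $4,732.00
Jul 16, 267 sold [LIFO — newest first]: 267 @ $19.30 = $5,153.10
Total COGS = $4,732.00 + $5,153.10 = $9,885.10
Ending inventory: 299 @ $17.50 + 73 @ $18.20 + 26 @ $19.30 = $7,062.90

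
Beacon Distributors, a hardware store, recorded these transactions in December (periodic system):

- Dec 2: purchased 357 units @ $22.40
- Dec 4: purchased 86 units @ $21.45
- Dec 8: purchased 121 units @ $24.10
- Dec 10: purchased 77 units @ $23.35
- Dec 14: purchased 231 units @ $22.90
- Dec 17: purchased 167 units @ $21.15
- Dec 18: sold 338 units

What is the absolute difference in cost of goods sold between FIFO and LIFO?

FIFO COGS: 338 @ $22.40 = $7,571.20
LIFO COGS: 167 @ $21.15 + 171 @ $22.90 = $7,447.95
Difference = |$7,571.20 − $7,447.95| = $123.25

$123.25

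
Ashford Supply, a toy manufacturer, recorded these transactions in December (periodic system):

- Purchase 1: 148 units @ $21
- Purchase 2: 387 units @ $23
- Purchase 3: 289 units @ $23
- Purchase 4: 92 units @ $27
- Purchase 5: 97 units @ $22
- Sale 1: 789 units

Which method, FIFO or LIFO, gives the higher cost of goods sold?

LIFO

FIFO COGS: 148 @ $21 + 387 @ $23 + 254 @ $23 = $17,851
LIFO COGS: 97 @ $22 + 92 @ $27 + 289 @ $23 + 311 @ $23 = $18,418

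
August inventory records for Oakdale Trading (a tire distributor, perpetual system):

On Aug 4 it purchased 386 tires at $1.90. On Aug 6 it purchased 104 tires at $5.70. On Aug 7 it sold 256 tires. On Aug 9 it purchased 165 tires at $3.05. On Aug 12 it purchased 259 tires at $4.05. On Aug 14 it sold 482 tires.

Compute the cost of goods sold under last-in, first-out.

Aug 7, 256 sold [LIFO — newest first]: 104 @ $5.70 + 152 @ $1.90 = $881.60
Aug 14, 482 sold [LIFO — newest first]: 259 @ $4.05 + 165 @ $3.05 + 58 @ $1.90 = $1,662.40
Total COGS = $881.60 + $1,662.40 = $2,544.00
Ending inventory: 176 @ $1.90 = $334.40
Check: goods available $2,878.40 = COGS $2,544.00 + ending $334.40

COGS = $2,544.00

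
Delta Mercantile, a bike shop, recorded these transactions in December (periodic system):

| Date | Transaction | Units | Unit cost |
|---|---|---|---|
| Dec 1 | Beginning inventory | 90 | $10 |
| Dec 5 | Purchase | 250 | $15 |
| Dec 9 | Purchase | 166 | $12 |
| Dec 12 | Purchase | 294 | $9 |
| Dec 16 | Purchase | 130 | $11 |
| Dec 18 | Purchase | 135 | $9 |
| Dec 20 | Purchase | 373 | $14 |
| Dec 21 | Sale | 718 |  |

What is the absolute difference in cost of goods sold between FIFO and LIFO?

FIFO COGS: 90 @ $10 + 250 @ $15 + 166 @ $12 + 212 @ $9 = $8,550
LIFO COGS: 373 @ $14 + 135 @ $9 + 130 @ $11 + 80 @ $9 = $8,587
Difference = |$8,550 − $8,587| = $37

$37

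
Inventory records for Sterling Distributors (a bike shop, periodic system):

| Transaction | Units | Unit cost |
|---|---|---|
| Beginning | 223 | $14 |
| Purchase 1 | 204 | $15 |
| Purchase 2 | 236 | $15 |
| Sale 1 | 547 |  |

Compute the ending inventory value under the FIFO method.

Sale 1 (547) [FIFO — oldest first]: 223 @ $14 + 204 @ $15 + 120 @ $15 = $7,982
Ending inventory: 116 @ $15 = $1,740

Ending inventory = $1,740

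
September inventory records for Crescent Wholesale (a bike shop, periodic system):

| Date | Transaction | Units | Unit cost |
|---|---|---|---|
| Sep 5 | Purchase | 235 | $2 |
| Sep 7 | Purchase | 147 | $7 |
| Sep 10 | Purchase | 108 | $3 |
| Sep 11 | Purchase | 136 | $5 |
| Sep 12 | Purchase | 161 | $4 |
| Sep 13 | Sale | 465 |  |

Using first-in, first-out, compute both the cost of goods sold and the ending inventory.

Sep 13, 465 sold [FIFO — oldest first]: 235 @ $2 + 147 @ $7 + 83 @ $3 = $1,748
Ending inventory: 25 @ $3 + 136 @ $5 + 161 @ $4 = $1,399

COGS = $1,748; ending inventory = $1,399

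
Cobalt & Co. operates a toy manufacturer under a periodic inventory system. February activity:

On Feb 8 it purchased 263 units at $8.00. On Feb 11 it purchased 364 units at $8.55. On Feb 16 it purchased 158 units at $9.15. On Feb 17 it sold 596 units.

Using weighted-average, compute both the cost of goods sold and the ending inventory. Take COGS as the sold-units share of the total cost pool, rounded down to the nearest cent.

Feb 17, sell 596: 596/785 × $6,661.90 → $5,057.95
Ending inventory (cost pool remaining) = $1,603.95

COGS = $5,057.95; ending inventory = $1,603.95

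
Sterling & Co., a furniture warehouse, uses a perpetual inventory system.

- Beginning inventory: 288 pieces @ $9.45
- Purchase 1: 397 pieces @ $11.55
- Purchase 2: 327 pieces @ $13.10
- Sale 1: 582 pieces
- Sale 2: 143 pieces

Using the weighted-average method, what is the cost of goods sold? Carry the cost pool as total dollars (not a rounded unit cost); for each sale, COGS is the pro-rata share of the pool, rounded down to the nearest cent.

After Beginning: 288 on hand, pool $2,721.60 (≈ $9.4500 each)
After Purchase 1: 685 on hand, pool $7,306.95 (≈ $10.6671 each)
After Purchase 2: 1012 on hand, pool $11,590.65 (≈ $11.4532 each)
Sale 1, sell 582: 582/1012 × $11,590.65 → $6,665.76
Sale 2, sell 143: 143/430 × $4,924.89 → $1,637.81
Total COGS = $6,665.76 + $1,637.81 = $8,303.57
Ending inventory (cost pool remaining) = $3,287.08

COGS = $8,303.57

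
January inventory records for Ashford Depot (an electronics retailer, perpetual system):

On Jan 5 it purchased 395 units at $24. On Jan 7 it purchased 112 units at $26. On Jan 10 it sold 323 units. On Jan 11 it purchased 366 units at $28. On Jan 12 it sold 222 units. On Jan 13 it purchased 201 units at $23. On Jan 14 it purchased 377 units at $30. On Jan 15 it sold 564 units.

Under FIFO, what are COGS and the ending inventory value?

Jan 10, 323 sold [FIFO — oldest first]: 323 @ $24 = $7,752
Jan 12, 222 sold [FIFO — oldest first]: 72 @ $24 + 112 @ $26 + 38 @ $28 = $5,704
Jan 15, 564 sold [FIFO — oldest first]: 328 @ $28 + 201 @ $23 + 35 @ $30 = $14,857
Total COGS = $7,752 + $5,704 + $14,857 = $28,313
Ending inventory: 342 @ $30 = $10,260

COGS = $28,313; ending inventory = $10,260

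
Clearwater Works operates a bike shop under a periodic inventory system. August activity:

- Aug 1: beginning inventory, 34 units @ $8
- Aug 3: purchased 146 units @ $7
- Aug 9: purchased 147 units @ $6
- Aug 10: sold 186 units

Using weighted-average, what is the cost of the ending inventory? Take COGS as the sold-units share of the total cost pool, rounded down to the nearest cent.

Ending inventory = $938.28

Aug 10, sell 186: 186/327 × $2,176.00 → $1,237.72
Ending inventory (cost pool remaining) = $938.28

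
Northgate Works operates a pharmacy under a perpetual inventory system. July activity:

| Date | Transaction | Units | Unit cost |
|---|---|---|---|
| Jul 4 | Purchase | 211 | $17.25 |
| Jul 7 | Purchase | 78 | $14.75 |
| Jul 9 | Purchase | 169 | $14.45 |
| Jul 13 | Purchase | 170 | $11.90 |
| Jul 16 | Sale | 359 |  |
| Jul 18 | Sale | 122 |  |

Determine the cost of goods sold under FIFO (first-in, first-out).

Jul 16, 359 sold [FIFO — oldest first]: 211 @ $17.25 + 78 @ $14.75 + 70 @ $14.45 = $5,801.75
Jul 18, 122 sold [FIFO — oldest first]: 99 @ $14.45 + 23 @ $11.90 = $1,704.25
Total COGS = $5,801.75 + $1,704.25 = $7,506.00
Ending inventory: 147 @ $11.90 = $1,749.30

COGS = $7,506.00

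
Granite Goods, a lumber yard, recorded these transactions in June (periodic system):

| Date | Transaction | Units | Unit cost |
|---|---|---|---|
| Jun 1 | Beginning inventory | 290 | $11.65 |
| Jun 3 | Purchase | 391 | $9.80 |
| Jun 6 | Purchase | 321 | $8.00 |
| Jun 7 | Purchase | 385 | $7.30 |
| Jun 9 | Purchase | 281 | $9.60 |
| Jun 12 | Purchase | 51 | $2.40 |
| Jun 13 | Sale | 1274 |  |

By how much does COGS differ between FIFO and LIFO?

FIFO COGS: 290 @ $11.65 + 391 @ $9.80 + 321 @ $8.00 + 272 @ $7.30 = $11,763.90
LIFO COGS: 51 @ $2.40 + 281 @ $9.60 + 385 @ $7.30 + 321 @ $8.00 + 236 @ $9.80 = $10,511.30
Difference = |$11,763.90 − $10,511.30| = $1,252.60

$1,252.60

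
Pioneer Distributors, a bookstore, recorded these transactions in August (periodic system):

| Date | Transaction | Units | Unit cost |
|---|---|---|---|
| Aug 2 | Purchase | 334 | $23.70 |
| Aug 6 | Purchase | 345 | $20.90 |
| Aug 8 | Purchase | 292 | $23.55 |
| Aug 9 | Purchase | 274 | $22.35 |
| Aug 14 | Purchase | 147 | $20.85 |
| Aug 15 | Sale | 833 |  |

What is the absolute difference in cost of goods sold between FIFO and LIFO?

$179.55

FIFO COGS: 334 @ $23.70 + 345 @ $20.90 + 154 @ $23.55 = $18,753.00
LIFO COGS: 147 @ $20.85 + 274 @ $22.35 + 292 @ $23.55 + 120 @ $20.90 = $18,573.45
Difference = |$18,753.00 − $18,573.45| = $179.55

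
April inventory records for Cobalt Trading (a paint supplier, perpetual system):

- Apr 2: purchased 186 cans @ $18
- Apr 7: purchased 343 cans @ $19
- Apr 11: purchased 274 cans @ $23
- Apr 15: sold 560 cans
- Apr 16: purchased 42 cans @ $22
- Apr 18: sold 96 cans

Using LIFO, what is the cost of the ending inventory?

Apr 15, 560 sold [LIFO — newest first]: 274 @ $23 + 286 @ $19 = $11,736
Apr 18, 96 sold [LIFO — newest first]: 42 @ $22 + 54 @ $19 = $1,950
Total COGS = $11,736 + $1,950 = $13,686
Ending inventory: 186 @ $18 + 3 @ $19 = $3,405

Ending inventory = $3,405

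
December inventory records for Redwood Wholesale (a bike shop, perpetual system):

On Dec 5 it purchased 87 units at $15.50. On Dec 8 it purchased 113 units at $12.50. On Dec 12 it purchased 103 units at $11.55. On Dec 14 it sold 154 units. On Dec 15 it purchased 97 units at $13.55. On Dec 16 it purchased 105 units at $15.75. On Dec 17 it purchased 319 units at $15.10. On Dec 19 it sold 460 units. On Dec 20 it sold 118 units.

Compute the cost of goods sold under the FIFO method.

Dec 14, 154 sold [FIFO — oldest first]: 87 @ $15.50 + 67 @ $12.50 = $2,186.00
Dec 19, 460 sold [FIFO — oldest first]: 46 @ $12.50 + 103 @ $11.55 + 97 @ $13.55 + 105 @ $15.75 + 109 @ $15.10 = $6,378.65
Dec 20, 118 sold [FIFO — oldest first]: 118 @ $15.10 = $1,781.80
Total COGS = $2,186.00 + $6,378.65 + $1,781.80 = $10,346.45
Ending inventory: 92 @ $15.10 = $1,389.20
Check: goods available $11,735.65 = COGS $10,346.45 + ending $1,389.20

COGS = $10,346.45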